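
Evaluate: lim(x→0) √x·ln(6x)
This is a 0·∞ indeterminate form.

Rewrite 0·∞ as a quotient (0/0 or ∞/∞ form), then apply L'Hôpital's rule:
  lim(x→0) √x·ln(6x) = 0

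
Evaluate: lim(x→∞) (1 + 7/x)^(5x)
This is an exponential indeterminate form.

For exponential indeterminate forms, take the natural log:
  Let L = lim(x→∞) (1 + 7/x)^(5x)
  Then ln(L) = lim(x→∞) [exponent × ln(base)]
  Evaluate using L'Hôpital or standard limits, then exponentiate.
  L = e^(35)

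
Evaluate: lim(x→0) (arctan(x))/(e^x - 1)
This is a 0/0 indeterminate form.

Apply L'Hôpital's rule: differentiate numerator and denominator separately.
  f(x) = atan(x)   ⇒   f'(x) = 1/(x^2 + 1)
  g(x) = e^(x) - 1   ⇒   g'(x) = e^(x)
  lim(x→0) f'(x)/g'(x) = lim(x→0) (1/(x^2 + 1))/(e^(x))
  = 1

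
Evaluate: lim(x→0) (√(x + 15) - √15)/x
This is a standard limit.

Factor or rationalize the expression:
  lim(x→0) (√(x + 15) - √15)/x = sqrt(15)/30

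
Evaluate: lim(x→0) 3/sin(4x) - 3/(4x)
This is an ∞-∞ indeterminate form.

Combine fractions or rationalize to convert ∞-∞ to 0/0 form:
  lim(x→0) 3/sin(4x) - 3/(4x) = 0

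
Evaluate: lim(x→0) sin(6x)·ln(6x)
This is a 0·∞ indeterminate form.

Rewrite 0·∞ as a quotient (0/0 or ∞/∞ form), then apply L'Hôpital's rule:
  lim(x→0) sin(6x)·ln(6x) = 0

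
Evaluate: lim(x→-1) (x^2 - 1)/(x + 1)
This is a standard limit.

Factor or rationalize the expression:
  lim(x→-1) (x^2 - 1)/(x + 1) = -2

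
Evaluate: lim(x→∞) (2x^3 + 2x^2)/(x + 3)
This is an ∞/∞ indeterminate form.

Apply L'Hôpital's rule: differentiate numerator and denominator separately.
  f(x) = 2·x^3 + 2·x^2   ⇒   f'(x) = 6·x^2 + 4·x
  g(x) = x + 3   ⇒   g'(x) = 1
  lim(x→∞) f'(x)/g'(x) = lim(x→∞) (6·x^2 + 4·x)/(1)
  = ∞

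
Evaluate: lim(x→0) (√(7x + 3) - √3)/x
This is a standard limit.

Factor or rationalize the expression:
  lim(x→0) (√(7x + 3) - √3)/x = 7·sqrt(3)/6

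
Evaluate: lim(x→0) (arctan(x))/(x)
This is a 0/0 indeterminate form.

Apply L'Hôpital's rule: differentiate numerator and denominator separately.
  f(x) = atan(x)   ⇒   f'(x) = 1/(x^2 + 1)
  g(x) = x   ⇒   g'(x) = 1
  lim(x→0) f'(x)/g'(x) = lim(x→0) (1/(x^2 + 1))/(1)
  = 1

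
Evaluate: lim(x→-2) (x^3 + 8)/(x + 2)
This is a standard limit.

Factor or rationalize the expression:
  lim(x→-2) (x^3 + 8)/(x + 2) = 12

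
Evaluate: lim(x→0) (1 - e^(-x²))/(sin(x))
This is a 0/0 indeterminate form.

Apply L'Hôpital's rule: differentiate numerator and denominator separately.
  f(x) = 1 - e^(-x^2)   ⇒   f'(x) = 2·x·e^(-x^2)
  g(x) = sin(x)   ⇒   g'(x) = cos(x)
  lim(x→0) f'(x)/g'(x) = lim(x→0) (2·x·e^(-x^2))/(cos(x))
  = 0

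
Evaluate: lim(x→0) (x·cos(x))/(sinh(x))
This is a 0/0 indeterminate form.

Apply L'Hôpital's rule: differentiate numerator and denominator separately.
  f(x) = x·cos(x)   ⇒   f'(x) = -x·sin(x) + cos(x)
  g(x) = sinh(x)   ⇒   g'(x) = cosh(x)
  lim(x→0) f'(x)/g'(x) = lim(x→0) (-x·sin(x) + cos(x))/(cosh(x))
  = 1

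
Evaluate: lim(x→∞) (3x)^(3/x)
This is an exponential indeterminate form.

For exponential indeterminate forms, take the natural log:
  Let L = lim(x→∞) (3x)^(3/x)
  Then ln(L) = lim(x→∞) [exponent × ln(base)]
  Evaluate using L'Hôpital or standard limits, then exponentiate.
  L = 1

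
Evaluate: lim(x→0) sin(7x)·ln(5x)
This is a 0·∞ indeterminate form.

Rewrite 0·∞ as a quotient (0/0 or ∞/∞ form), then apply L'Hôpital's rule:
  lim(x→0) sin(7x)·ln(5x) = 0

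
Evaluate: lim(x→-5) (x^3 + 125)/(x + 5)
This is a standard limit.

Factor or rationalize the expression:
  lim(x→-5) (x^3 + 125)/(x + 5) = 75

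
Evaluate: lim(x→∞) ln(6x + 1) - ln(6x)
This is an ∞-∞ indeterminate form.

Combine fractions or rationalize to convert ∞-∞ to 0/0 form:
  lim(x→∞) ln(6x + 1) - ln(6x) = 0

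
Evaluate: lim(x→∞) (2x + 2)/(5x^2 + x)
This is an ∞/∞ indeterminate form.

Apply L'Hôpital's rule: differentiate numerator and denominator separately.
  f(x) = 2·x + 2   ⇒   f'(x) = 2
  g(x) = 5·x^2 + x   ⇒   g'(x) = 10·x + 1
  lim(x→∞) f'(x)/g'(x) = lim(x→∞) (2)/(10·x + 1)
  = 0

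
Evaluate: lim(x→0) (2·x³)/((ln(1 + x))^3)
This is a 0/0 indeterminate form.

Apply L'Hôpital's rule: differentiate numerator and denominator separately.
  f(x) = 2·x^3   ⇒   f'(x) = 6·x^2
  g(x) = ln(x + 1)^3   ⇒   g'(x) = 3·ln(x + 1)^2/(x + 1)
  lim(x→0) f'(x)/g'(x) = lim(x→0) (6·x^2)/(3·ln(x + 1)^2/(x + 1))
  = 2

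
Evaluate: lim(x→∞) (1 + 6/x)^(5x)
This is an exponential indeterminate form.

For exponential indeterminate forms, take the natural log:
  Let L = lim(x→∞) (1 + 6/x)^(5x)
  Then ln(L) = lim(x→∞) [exponent × ln(base)]
  Evaluate using L'Hôpital or standard limits, then exponentiate.
  L = e^(30)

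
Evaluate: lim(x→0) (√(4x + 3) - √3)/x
This is a standard limit.

Factor or rationalize the expression:
  lim(x→0) (√(4x + 3) - √3)/x = 2·sqrt(3)/3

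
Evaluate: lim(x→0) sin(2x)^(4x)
This is an exponential indeterminate form.

For exponential indeterminate forms, take the natural log:
  Let L = lim(x→0) sin(2x)^(4x)
  Then ln(L) = lim(x→0) [exponent × ln(base)]
  Evaluate using L'Hôpital or standard limits, then exponentiate.
  L = 1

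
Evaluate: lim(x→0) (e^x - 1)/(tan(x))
This is a 0/0 indeterminate form.

Apply L'Hôpital's rule: differentiate numerator and denominator separately.
  f(x) = e^(x) - 1   ⇒   f'(x) = e^(x)
  g(x) = tan(x)   ⇒   g'(x) = tan(x)^2 + 1
  lim(x→0) f'(x)/g'(x) = lim(x→0) (e^(x))/(tan(x)^2 + 1)
  = 1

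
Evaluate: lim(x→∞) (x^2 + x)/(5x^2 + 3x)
This is an ∞/∞ indeterminate form.

Apply L'Hôpital's rule: differentiate numerator and denominator separately.
  f(x) = x^2 + x   ⇒   f'(x) = 2·x + 1
  g(x) = 5·x^2 + 3·x   ⇒   g'(x) = 10·x + 3
  lim(x→∞) f'(x)/g'(x) = lim(x→∞) (2·x + 1)/(10·x + 3)
  = 1/5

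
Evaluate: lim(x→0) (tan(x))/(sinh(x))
This is a 0/0 indeterminate form.

Apply L'Hôpital's rule: differentiate numerator and denominator separately.
  f(x) = tan(x)   ⇒   f'(x) = tan(x)^2 + 1
  g(x) = sinh(x)   ⇒   g'(x) = cosh(x)
  lim(x→0) f'(x)/g'(x) = lim(x→0) (tan(x)^2 + 1)/(cosh(x))
  = 1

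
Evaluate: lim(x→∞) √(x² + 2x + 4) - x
This is an ∞-∞ indeterminate form.

Combine fractions or rationalize to convert ∞-∞ to 0/0 form:
  lim(x→∞) √(x² + 2x + 4) - x = 1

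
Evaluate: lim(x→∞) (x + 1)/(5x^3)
This is an ∞/∞ indeterminate form.

Apply L'Hôpital's rule: differentiate numerator and denominator separately.
  f(x) = x + 1   ⇒   f'(x) = 1
  g(x) = 5·x^3   ⇒   g'(x) = 15·x^2
  lim(x→∞) f'(x)/g'(x) = lim(x→∞) (1)/(15·x^2)
  = 0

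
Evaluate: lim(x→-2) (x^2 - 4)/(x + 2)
This is a standard limit.

Factor or rationalize the expression:
  lim(x→-2) (x^2 - 4)/(x + 2) = -4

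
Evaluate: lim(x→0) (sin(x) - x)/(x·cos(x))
This is a 0/0 indeterminate form.

Apply L'Hôpital's rule: differentiate numerator and denominator separately.
  f(x) = -x + sin(x)   ⇒   f'(x) = cos(x) - 1
  g(x) = x·cos(x)   ⇒   g'(x) = -x·sin(x) + cos(x)
  lim(x→0) f'(x)/g'(x) = lim(x→0) (cos(x) - 1)/(-x·sin(x) + cos(x))
  = 0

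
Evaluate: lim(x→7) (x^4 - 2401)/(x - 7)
This is a standard limit.

Factor or rationalize the expression:
  lim(x→7) (x^4 - 2401)/(x - 7) = 1372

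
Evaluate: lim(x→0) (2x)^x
This is an exponential indeterminate form.

For exponential indeterminate forms, take the natural log:
  Let L = lim(x→0) (2x)^x
  Then ln(L) = lim(x→0) [exponent × ln(base)]
  Evaluate using L'Hôpital or standard limits, then exponentiate.
  L = 1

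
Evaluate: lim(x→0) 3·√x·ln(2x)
This is a 0·∞ indeterminate form.

Rewrite 0·∞ as a quotient (0/0 or ∞/∞ form), then apply L'Hôpital's rule:
  lim(x→0) 3·√x·ln(2x) = 0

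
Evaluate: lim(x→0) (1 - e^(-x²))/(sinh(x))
This is a 0/0 indeterminate form.

Apply L'Hôpital's rule: differentiate numerator and denominator separately.
  f(x) = 1 - e^(-x^2)   ⇒   f'(x) = 2·x·e^(-x^2)
  g(x) = sinh(x)   ⇒   g'(x) = cosh(x)
  lim(x→0) f'(x)/g'(x) = lim(x→0) (2·x·e^(-x^2))/(cosh(x))
  = 0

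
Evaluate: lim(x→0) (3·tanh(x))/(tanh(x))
This is a 0/0 indeterminate form.

Apply L'Hôpital's rule: differentiate numerator and denominator separately.
  f(x) = 3·tanh(x)   ⇒   f'(x) = 3 - 3·tanh(x)^2
  g(x) = tanh(x)   ⇒   g'(x) = 1 - tanh(x)^2
  lim(x→0) f'(x)/g'(x) = lim(x→0) (3 - 3·tanh(x)^2)/(1 - tanh(x)^2)
  = 3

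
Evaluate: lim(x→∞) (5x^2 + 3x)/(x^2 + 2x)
This is an ∞/∞ indeterminate form.

Apply L'Hôpital's rule: differentiate numerator and denominator separately.
  f(x) = 5·x^2 + 3·x   ⇒   f'(x) = 10·x + 3
  g(x) = x^2 + 2·x   ⇒   g'(x) = 2·x + 2
  lim(x→∞) f'(x)/g'(x) = lim(x→∞) (10·x + 3)/(2·x + 2)
  = 5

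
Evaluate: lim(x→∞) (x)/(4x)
This is an ∞/∞ indeterminate form.

Apply L'Hôpital's rule: differentiate numerator and denominator separately.
  f(x) = x   ⇒   f'(x) = 1
  g(x) = 4·x   ⇒   g'(x) = 4
  lim(x→∞) f'(x)/g'(x) = lim(x→∞) (1)/(4)
  = 1/4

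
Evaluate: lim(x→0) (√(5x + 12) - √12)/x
This is a standard limit.

Factor or rationalize the expression:
  lim(x→0) (√(5x + 12) - √12)/x = 5·sqrt(3)/12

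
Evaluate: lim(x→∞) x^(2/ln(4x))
This is an exponential indeterminate form.

For exponential indeterminate forms, take the natural log:
  Let L = lim(x→∞) x^(2/ln(4x))
  Then ln(L) = lim(x→∞) [exponent × ln(base)]
  Evaluate using L'Hôpital or standard limits, then exponentiate.
  L = e²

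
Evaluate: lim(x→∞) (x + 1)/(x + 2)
This is an ∞/∞ indeterminate form.

Apply L'Hôpital's rule: differentiate numerator and denominator separately.
  f(x) = x + 1   ⇒   f'(x) = 1
  g(x) = x + 2   ⇒   g'(x) = 1
  lim(x→∞) f'(x)/g'(x) = lim(x→∞) (1)/(1)
  = 1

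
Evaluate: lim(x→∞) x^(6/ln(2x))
This is an exponential indeterminate form.

For exponential indeterminate forms, take the natural log:
  Let L = lim(x→∞) x^(6/ln(2x))
  Then ln(L) = lim(x→∞) [exponent × ln(base)]
  Evaluate using L'Hôpital or standard limits, then exponentiate.
  L = e^(6)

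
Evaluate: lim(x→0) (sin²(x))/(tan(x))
This is a 0/0 indeterminate form.

Apply L'Hôpital's rule: differentiate numerator and denominator separately.
  f(x) = sin(x)^2   ⇒   f'(x) = 2·sin(x)·cos(x)
  g(x) = tan(x)   ⇒   g'(x) = tan(x)^2 + 1
  lim(x→0) f'(x)/g'(x) = lim(x→0) (2·sin(x)·cos(x))/(tan(x)^2 + 1)
  = 0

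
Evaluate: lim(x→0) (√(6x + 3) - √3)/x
This is a standard limit.

Factor or rationalize the expression:
  lim(x→0) (√(6x + 3) - √3)/x = sqrt(3)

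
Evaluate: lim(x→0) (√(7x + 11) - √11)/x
This is a standard limit.

Factor or rationalize the expression:
  lim(x→0) (√(7x + 11) - √11)/x = 7·sqrt(11)/22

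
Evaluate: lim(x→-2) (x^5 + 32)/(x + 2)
This is a standard limit.

Factor or rationalize the expression:
  lim(x→-2) (x^5 + 32)/(x + 2) = 80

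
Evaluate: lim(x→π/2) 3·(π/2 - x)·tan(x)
This is a 0·∞ indeterminate form.

Rewrite 0·∞ as a quotient (0/0 or ∞/∞ form), then apply L'Hôpital's rule:
  lim(x→π/2) 3·(π/2 - x)·tan(x) = 3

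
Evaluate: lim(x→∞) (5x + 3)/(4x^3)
This is an ∞/∞ indeterminate form.

Apply L'Hôpital's rule: differentiate numerator and denominator separately.
  f(x) = 5·x + 3   ⇒   f'(x) = 5
  g(x) = 4·x^3   ⇒   g'(x) = 12·x^2
  lim(x→∞) f'(x)/g'(x) = lim(x→∞) (5)/(12·x^2)
  = 0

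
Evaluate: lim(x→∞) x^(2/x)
This is an exponential indeterminate form.

For exponential indeterminate forms, take the natural log:
  Let L = lim(x→∞) x^(2/x)
  Then ln(L) = lim(x→∞) [exponent × ln(base)]
  Evaluate using L'Hôpital or standard limits, then exponentiate.
  L = 1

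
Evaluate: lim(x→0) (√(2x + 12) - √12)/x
This is a standard limit.

Factor or rationalize the expression:
  lim(x→0) (√(2x + 12) - √12)/x = sqrt(3)/6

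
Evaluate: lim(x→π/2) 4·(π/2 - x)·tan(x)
This is a 0·∞ indeterminate form.

Rewrite 0·∞ as a quotient (0/0 or ∞/∞ form), then apply L'Hôpital's rule:
  lim(x→π/2) 4·(π/2 - x)·tan(x) = 4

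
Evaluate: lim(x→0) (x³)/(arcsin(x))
This is a 0/0 indeterminate form.

Apply L'Hôpital's rule: differentiate numerator and denominator separately.
  f(x) = x^3   ⇒   f'(x) = 3·x^2
  g(x) = asin(x)   ⇒   g'(x) = 1/sqrt(1 - x^2)
  lim(x→0) f'(x)/g'(x) = lim(x→0) (3·x^2)/(1/sqrt(1 - x^2))
  = 0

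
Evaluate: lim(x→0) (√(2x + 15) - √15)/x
This is a standard limit.

Factor or rationalize the expression:
  lim(x→0) (√(2x + 15) - √15)/x = sqrt(15)/15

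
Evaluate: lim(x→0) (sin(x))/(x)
This is a 0/0 indeterminate form.

Apply L'Hôpital's rule: differentiate numerator and denominator separately.
  f(x) = sin(x)   ⇒   f'(x) = cos(x)
  g(x) = x   ⇒   g'(x) = 1
  lim(x→0) f'(x)/g'(x) = lim(x→0) (cos(x))/(1)
  = 1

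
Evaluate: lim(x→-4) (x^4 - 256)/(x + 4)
This is a standard limit.

Factor or rationalize the expression:
  lim(x→-4) (x^4 - 256)/(x + 4) = -256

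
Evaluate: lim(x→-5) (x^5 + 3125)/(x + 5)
This is a standard limit.

Factor or rationalize the expression:
  lim(x→-5) (x^5 + 3125)/(x + 5) = 3125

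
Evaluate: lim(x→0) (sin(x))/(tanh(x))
This is a 0/0 indeterminate form.

Apply L'Hôpital's rule: differentiate numerator and denominator separately.
  f(x) = sin(x)   ⇒   f'(x) = cos(x)
  g(x) = tanh(x)   ⇒   g'(x) = 1 - tanh(x)^2
  lim(x→0) f'(x)/g'(x) = lim(x→0) (cos(x))/(1 - tanh(x)^2)
  = 1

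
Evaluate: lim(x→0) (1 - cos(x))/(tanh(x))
This is a 0/0 indeterminate form.

Apply L'Hôpital's rule: differentiate numerator and denominator separately.
  f(x) = 1 - cos(x)   ⇒   f'(x) = sin(x)
  g(x) = tanh(x)   ⇒   g'(x) = 1 - tanh(x)^2
  lim(x→0) f'(x)/g'(x) = lim(x→0) (sin(x))/(1 - tanh(x)^2)
  = 0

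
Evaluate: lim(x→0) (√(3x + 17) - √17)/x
This is a standard limit.

Factor or rationalize the expression:
  lim(x→0) (√(3x + 17) - √17)/x = 3·sqrt(17)/34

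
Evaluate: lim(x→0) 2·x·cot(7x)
This is a 0·∞ indeterminate form.

Rewrite 0·∞ as a quotient (0/0 or ∞/∞ form), then apply L'Hôpital's rule:
  lim(x→0) 2·x·cot(7x) = 2/7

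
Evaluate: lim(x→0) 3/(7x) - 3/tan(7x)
This is an ∞-∞ indeterminate form.

Combine fractions or rationalize to convert ∞-∞ to 0/0 form:
  lim(x→0) 3/(7x) - 3/tan(7x) = 0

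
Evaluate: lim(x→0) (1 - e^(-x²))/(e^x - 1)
This is a 0/0 indeterminate form.

Apply L'Hôpital's rule: differentiate numerator and denominator separately.
  f(x) = 1 - e^(-x^2)   ⇒   f'(x) = 2·x·e^(-x^2)
  g(x) = e^(x) - 1   ⇒   g'(x) = e^(x)
  lim(x→0) f'(x)/g'(x) = lim(x→0) (2·x·e^(-x^2))/(e^(x))
  = 0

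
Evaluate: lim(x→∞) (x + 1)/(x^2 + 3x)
This is an ∞/∞ indeterminate form.

Apply L'Hôpital's rule: differentiate numerator and denominator separately.
  f(x) = x + 1   ⇒   f'(x) = 1
  g(x) = x^2 + 3·x   ⇒   g'(x) = 2·x + 3
  lim(x→∞) f'(x)/g'(x) = lim(x→∞) (1)/(2·x + 3)
  = 0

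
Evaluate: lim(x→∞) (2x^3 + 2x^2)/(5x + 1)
This is an ∞/∞ indeterminate form.

Apply L'Hôpital's rule: differentiate numerator and denominator separately.
  f(x) = 2·x^3 + 2·x^2   ⇒   f'(x) = 6·x^2 + 4·x
  g(x) = 5·x + 1   ⇒   g'(x) = 5
  lim(x→∞) f'(x)/g'(x) = lim(x→∞) (6·x^2 + 4·x)/(5)
  = ∞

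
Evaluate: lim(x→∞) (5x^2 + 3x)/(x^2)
This is an ∞/∞ indeterminate form.

Apply L'Hôpital's rule: differentiate numerator and denominator separately.
  f(x) = 5·x^2 + 3·x   ⇒   f'(x) = 10·x + 3
  g(x) = x^2   ⇒   g'(x) = 2·x
  lim(x→∞) f'(x)/g'(x) = lim(x→∞) (10·x + 3)/(2·x)
  = 5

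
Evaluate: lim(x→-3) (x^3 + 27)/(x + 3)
This is a standard limit.

Factor or rationalize the expression:
  lim(x→-3) (x^3 + 27)/(x + 3) = 27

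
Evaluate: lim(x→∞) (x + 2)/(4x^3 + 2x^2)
This is an ∞/∞ indeterminate form.

Apply L'Hôpital's rule: differentiate numerator and denominator separately.
  f(x) = x + 2   ⇒   f'(x) = 1
  g(x) = 4·x^3 + 2·x^2   ⇒   g'(x) = 12·x^2 + 4·x
  lim(x→∞) f'(x)/g'(x) = lim(x→∞) (1)/(12·x^2 + 4·x)
  = 0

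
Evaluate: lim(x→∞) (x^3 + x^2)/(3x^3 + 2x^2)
This is an ∞/∞ indeterminate form.

Apply L'Hôpital's rule: differentiate numerator and denominator separately.
  f(x) = x^3 + x^2   ⇒   f'(x) = 3·x^2 + 2·x
  g(x) = 3·x^3 + 2·x^2   ⇒   g'(x) = 9·x^2 + 4·x
  lim(x→∞) f'(x)/g'(x) = lim(x→∞) (3·x^2 + 2·x)/(9·x^2 + 4·x)
  = 1/3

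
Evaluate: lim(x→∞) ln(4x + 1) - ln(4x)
This is an ∞-∞ indeterminate form.

Combine fractions or rationalize to convert ∞-∞ to 0/0 form:
  lim(x→∞) ln(4x + 1) - ln(4x) = 0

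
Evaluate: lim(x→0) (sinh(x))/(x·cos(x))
This is a 0/0 indeterminate form.

Apply L'Hôpital's rule: differentiate numerator and denominator separately.
  f(x) = sinh(x)   ⇒   f'(x) = cosh(x)
  g(x) = x·cos(x)   ⇒   g'(x) = -x·sin(x) + cos(x)
  lim(x→0) f'(x)/g'(x) = lim(x→0) (cosh(x))/(-x·sin(x) + cos(x))
  = 1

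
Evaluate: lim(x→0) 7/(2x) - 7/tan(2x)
This is an ∞-∞ indeterminate form.

Combine fractions or rationalize to convert ∞-∞ to 0/0 form:
  lim(x→0) 7/(2x) - 7/tan(2x) = 0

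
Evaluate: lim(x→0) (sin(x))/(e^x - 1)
This is a 0/0 indeterminate form.

Apply L'Hôpital's rule: differentiate numerator and denominator separately.
  f(x) = sin(x)   ⇒   f'(x) = cos(x)
  g(x) = e^(x) - 1   ⇒   g'(x) = e^(x)
  lim(x→0) f'(x)/g'(x) = lim(x→0) (cos(x))/(e^(x))
  = 1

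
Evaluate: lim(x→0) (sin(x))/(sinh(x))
This is a 0/0 indeterminate form.

Apply L'Hôpital's rule: differentiate numerator and denominator separately.
  f(x) = sin(x)   ⇒   f'(x) = cos(x)
  g(x) = sinh(x)   ⇒   g'(x) = cosh(x)
  lim(x→0) f'(x)/g'(x) = lim(x→0) (cos(x))/(cosh(x))
  = 1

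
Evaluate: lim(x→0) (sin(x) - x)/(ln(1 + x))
This is a 0/0 indeterminate form.

Apply L'Hôpital's rule: differentiate numerator and denominator separately.
  f(x) = -x + sin(x)   ⇒   f'(x) = cos(x) - 1
  g(x) = ln(x + 1)   ⇒   g'(x) = 1/(x + 1)
  lim(x→0) f'(x)/g'(x) = lim(x→0) (cos(x) - 1)/(1/(x + 1))
  = 0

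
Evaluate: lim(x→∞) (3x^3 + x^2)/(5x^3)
This is an ∞/∞ indeterminate form.

Apply L'Hôpital's rule: differentiate numerator and denominator separately.
  f(x) = 3·x^3 + x^2   ⇒   f'(x) = 9·x^2 + 2·x
  g(x) = 5·x^3   ⇒   g'(x) = 15·x^2
  lim(x→∞) f'(x)/g'(x) = lim(x→∞) (9·x^2 + 2·x)/(15·x^2)
  = 3/5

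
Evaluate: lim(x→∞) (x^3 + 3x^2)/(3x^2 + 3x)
This is an ∞/∞ indeterminate form.

Apply L'Hôpital's rule: differentiate numerator and denominator separately.
  f(x) = x^3 + 3·x^2   ⇒   f'(x) = 3·x^2 + 6·x
  g(x) = 3·x^2 + 3·x   ⇒   g'(x) = 6·x + 3
  lim(x→∞) f'(x)/g'(x) = lim(x→∞) (3·x^2 + 6·x)/(6·x + 3)
  = ∞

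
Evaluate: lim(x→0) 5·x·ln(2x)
This is a 0·∞ indeterminate form.

Rewrite 0·∞ as a quotient (0/0 or ∞/∞ form), then apply L'Hôpital's rule:
  lim(x→0) 5·x·ln(2x) = 0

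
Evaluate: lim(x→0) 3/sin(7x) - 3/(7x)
This is an ∞-∞ indeterminate form.

Combine fractions or rationalize to convert ∞-∞ to 0/0 form:
  lim(x→0) 3/sin(7x) - 3/(7x) = 0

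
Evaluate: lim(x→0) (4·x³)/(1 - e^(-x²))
This is a 0/0 indeterminate form.

Apply L'Hôpital's rule: differentiate numerator and denominator separately.
  f(x) = 4·x^3   ⇒   f'(x) = 12·x^2
  g(x) = 1 - e^(-x^2)   ⇒   g'(x) = 2·x·e^(-x^2)
  lim(x→0) f'(x)/g'(x) = lim(x→0) (12·x^2)/(2·x·e^(-x^2))
  = 0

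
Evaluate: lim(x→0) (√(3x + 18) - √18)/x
This is a standard limit.

Factor or rationalize the expression:
  lim(x→0) (√(3x + 18) - √18)/x = sqrt(2)/4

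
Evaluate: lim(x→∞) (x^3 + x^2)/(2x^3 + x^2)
This is an ∞/∞ indeterminate form.

Apply L'Hôpital's rule: differentiate numerator and denominator separately.
  f(x) = x^3 + x^2   ⇒   f'(x) = 3·x^2 + 2·x
  g(x) = 2·x^3 + x^2   ⇒   g'(x) = 6·x^2 + 2·x
  lim(x→∞) f'(x)/g'(x) = lim(x→∞) (3·x^2 + 2·x)/(6·x^2 + 2·x)
  = 1/2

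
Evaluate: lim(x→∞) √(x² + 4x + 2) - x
This is an ∞-∞ indeterminate form.

Combine fractions or rationalize to convert ∞-∞ to 0/0 form:
  lim(x→∞) √(x² + 4x + 2) - x = 2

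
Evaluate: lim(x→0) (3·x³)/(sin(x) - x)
This is a 0/0 indeterminate form.

Apply L'Hôpital's rule: differentiate numerator and denominator separately.
  f(x) = 3·x^3   ⇒   f'(x) = 9·x^2
  g(x) = -x + sin(x)   ⇒   g'(x) = cos(x) - 1
  lim(x→0) f'(x)/g'(x) = lim(x→0) (9·x^2)/(cos(x) - 1)
  = -18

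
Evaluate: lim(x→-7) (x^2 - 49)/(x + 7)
This is a standard limit.

Factor or rationalize the expression:
  lim(x→-7) (x^2 - 49)/(x + 7) = -14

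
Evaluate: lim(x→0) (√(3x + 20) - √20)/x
This is a standard limit.

Factor or rationalize the expression:
  lim(x→0) (√(3x + 20) - √20)/x = 3·sqrt(5)/20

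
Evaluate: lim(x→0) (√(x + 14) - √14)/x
This is a standard limit.

Factor or rationalize the expression:
  lim(x→0) (√(x + 14) - √14)/x = sqrt(14)/28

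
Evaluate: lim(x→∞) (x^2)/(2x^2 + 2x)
This is an ∞/∞ indeterminate form.

Apply L'Hôpital's rule: differentiate numerator and denominator separately.
  f(x) = x^2   ⇒   f'(x) = 2·x
  g(x) = 2·x^2 + 2·x   ⇒   g'(x) = 4·x + 2
  lim(x→∞) f'(x)/g'(x) = lim(x→∞) (2·x)/(4·x + 2)
  = 1/2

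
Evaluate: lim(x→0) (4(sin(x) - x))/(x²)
This is a 0/0 indeterminate form.

Apply L'Hôpital's rule: differentiate numerator and denominator separately.
  f(x) = -4·x + 4·sin(x)   ⇒   f'(x) = 4·cos(x) - 4
  g(x) = x^2   ⇒   g'(x) = 2·x
  lim(x→0) f'(x)/g'(x) = lim(x→0) (4·cos(x) - 4)/(2·x)
  = 0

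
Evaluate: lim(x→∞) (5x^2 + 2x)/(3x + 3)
This is an ∞/∞ indeterminate form.

Apply L'Hôpital's rule: differentiate numerator and denominator separately.
  f(x) = 5·x^2 + 2·x   ⇒   f'(x) = 10·x + 2
  g(x) = 3·x + 3   ⇒   g'(x) = 3
  lim(x→∞) f'(x)/g'(x) = lim(x→∞) (10·x + 2)/(3)
  = ∞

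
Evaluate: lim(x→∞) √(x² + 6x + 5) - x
This is an ∞-∞ indeterminate form.

Combine fractions or rationalize to convert ∞-∞ to 0/0 form:
  lim(x→∞) √(x² + 6x + 5) - x = 3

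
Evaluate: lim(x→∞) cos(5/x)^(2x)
This is an exponential indeterminate form.

For exponential indeterminate forms, take the natural log:
  Let L = lim(x→∞) cos(5/x)^(2x)
  Then ln(L) = lim(x→∞) [exponent × ln(base)]
  Evaluate using L'Hôpital or standard limits, then exponentiate.
  L = 1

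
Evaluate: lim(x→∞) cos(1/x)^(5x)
This is an exponential indeterminate form.

For exponential indeterminate forms, take the natural log:
  Let L = lim(x→∞) cos(1/x)^(5x)
  Then ln(L) = lim(x→∞) [exponent × ln(base)]
  Evaluate using L'Hôpital or standard limits, then exponentiate.
  L = 1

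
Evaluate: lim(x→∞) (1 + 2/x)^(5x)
This is an exponential indeterminate form.

For exponential indeterminate forms, take the natural log:
  Let L = lim(x→∞) (1 + 2/x)^(5x)
  Then ln(L) = lim(x→∞) [exponent × ln(base)]
  Evaluate using L'Hôpital or standard limits, then exponentiate.
  L = e^(10)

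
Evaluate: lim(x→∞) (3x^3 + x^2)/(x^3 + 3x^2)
This is an ∞/∞ indeterminate form.

Apply L'Hôpital's rule: differentiate numerator and denominator separately.
  f(x) = 3·x^3 + x^2   ⇒   f'(x) = 9·x^2 + 2·x
  g(x) = x^3 + 3·x^2   ⇒   g'(x) = 3·x^2 + 6·x
  lim(x→∞) f'(x)/g'(x) = lim(x→∞) (9·x^2 + 2·x)/(3·x^2 + 6·x)
  = 3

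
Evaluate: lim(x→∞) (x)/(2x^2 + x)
This is an ∞/∞ indeterminate form.

Apply L'Hôpital's rule: differentiate numerator and denominator separately.
  f(x) = x   ⇒   f'(x) = 1
  g(x) = 2·x^2 + x   ⇒   g'(x) = 4·x + 1
  lim(x→∞) f'(x)/g'(x) = lim(x→∞) (1)/(4·x + 1)
  = 0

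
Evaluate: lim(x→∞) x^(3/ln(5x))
This is an exponential indeterminate form.

For exponential indeterminate forms, take the natural log:
  Let L = lim(x→∞) x^(3/ln(5x))
  Then ln(L) = lim(x→∞) [exponent × ln(base)]
  Evaluate using L'Hôpital or standard limits, then exponentiate.
  L = e^(3)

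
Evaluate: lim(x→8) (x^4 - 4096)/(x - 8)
This is a standard limit.

Factor or rationalize the expression:
  lim(x→8) (x^4 - 4096)/(x - 8) = 2048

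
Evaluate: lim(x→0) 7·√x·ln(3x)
This is a 0·∞ indeterminate form.

Rewrite 0·∞ as a quotient (0/0 or ∞/∞ form), then apply L'Hôpital's rule:
  lim(x→0) 7·√x·ln(3x) = 0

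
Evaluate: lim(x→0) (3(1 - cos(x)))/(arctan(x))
This is a 0/0 indeterminate form.

Apply L'Hôpital's rule: differentiate numerator and denominator separately.
  f(x) = 3 - 3·cos(x)   ⇒   f'(x) = 3·sin(x)
  g(x) = atan(x)   ⇒   g'(x) = 1/(x^2 + 1)
  lim(x→0) f'(x)/g'(x) = lim(x→0) (3·sin(x))/(1/(x^2 + 1))
  = 0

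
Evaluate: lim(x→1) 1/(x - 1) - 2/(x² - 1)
This is an ∞-∞ indeterminate form.

Combine fractions or rationalize to convert ∞-∞ to 0/0 form:
  lim(x→1) 1/(x - 1) - 2/(x² - 1) = 1/2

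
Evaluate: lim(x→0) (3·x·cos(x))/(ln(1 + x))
This is a 0/0 indeterminate form.

Apply L'Hôpital's rule: differentiate numerator and denominator separately.
  f(x) = 3·x·cos(x)   ⇒   f'(x) = -3·x·sin(x) + 3·cos(x)
  g(x) = ln(x + 1)   ⇒   g'(x) = 1/(x + 1)
  lim(x→0) f'(x)/g'(x) = lim(x→0) (-3·x·sin(x) + 3·cos(x))/(1/(x + 1))
  = 3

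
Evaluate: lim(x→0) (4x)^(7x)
This is an exponential indeterminate form.

For exponential indeterminate forms, take the natural log:
  Let L = lim(x→0) (4x)^(7x)
  Then ln(L) = lim(x→0) [exponent × ln(base)]
  Evaluate using L'Hôpital or standard limits, then exponentiate.
  L = 1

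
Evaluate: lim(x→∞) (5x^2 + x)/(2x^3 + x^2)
This is an ∞/∞ indeterminate form.

Apply L'Hôpital's rule: differentiate numerator and denominator separately.
  f(x) = 5·x^2 + x   ⇒   f'(x) = 10·x + 1
  g(x) = 2·x^3 + x^2   ⇒   g'(x) = 6·x^2 + 2·x
  lim(x→∞) f'(x)/g'(x) = lim(x→∞) (10·x + 1)/(6·x^2 + 2·x)
  = 0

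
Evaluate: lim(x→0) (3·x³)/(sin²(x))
This is a 0/0 indeterminate form.

Apply L'Hôpital's rule: differentiate numerator and denominator separately.
  f(x) = 3·x^3   ⇒   f'(x) = 9·x^2
  g(x) = sin(x)^2   ⇒   g'(x) = 2·sin(x)·cos(x)
  lim(x→0) f'(x)/g'(x) = lim(x→0) (9·x^2)/(2·sin(x)·cos(x))
  = 0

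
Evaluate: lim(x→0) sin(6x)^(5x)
This is an exponential indeterminate form.

For exponential indeterminate forms, take the natural log:
  Let L = lim(x→0) sin(6x)^(5x)
  Then ln(L) = lim(x→0) [exponent × ln(base)]
  Evaluate using L'Hôpital or standard limits, then exponentiate.
  L = 1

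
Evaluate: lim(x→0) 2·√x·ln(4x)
This is a 0·∞ indeterminate form.

Rewrite 0·∞ as a quotient (0/0 or ∞/∞ form), then apply L'Hôpital's rule:
  lim(x→0) 2·√x·ln(4x) = 0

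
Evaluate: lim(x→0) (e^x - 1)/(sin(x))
This is a 0/0 indeterminate form.

Apply L'Hôpital's rule: differentiate numerator and denominator separately.
  f(x) = e^(x) - 1   ⇒   f'(x) = e^(x)
  g(x) = sin(x)   ⇒   g'(x) = cos(x)
  lim(x→0) f'(x)/g'(x) = lim(x→0) (e^(x))/(cos(x))
  = 1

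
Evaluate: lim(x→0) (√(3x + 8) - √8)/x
This is a standard limit.

Factor or rationalize the expression:
  lim(x→0) (√(3x + 8) - √8)/x = 3·sqrt(2)/8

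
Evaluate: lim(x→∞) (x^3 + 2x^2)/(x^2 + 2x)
This is an ∞/∞ indeterminate form.

Apply L'Hôpital's rule: differentiate numerator and denominator separately.
  f(x) = x^3 + 2·x^2   ⇒   f'(x) = 3·x^2 + 4·x
  g(x) = x^2 + 2·x   ⇒   g'(x) = 2·x + 2
  lim(x→∞) f'(x)/g'(x) = lim(x→∞) (3·x^2 + 4·x)/(2·x + 2)
  = ∞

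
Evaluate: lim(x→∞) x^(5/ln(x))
This is an exponential indeterminate form.

For exponential indeterminate forms, take the natural log:
  Let L = lim(x→∞) x^(5/ln(x))
  Then ln(L) = lim(x→∞) [exponent × ln(base)]
  Evaluate using L'Hôpital or standard limits, then exponentiate.
  L = e^(5)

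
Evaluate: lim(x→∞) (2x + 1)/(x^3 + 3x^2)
This is an ∞/∞ indeterminate form.

Apply L'Hôpital's rule: differentiate numerator and denominator separately.
  f(x) = 2·x + 1   ⇒   f'(x) = 2
  g(x) = x^3 + 3·x^2   ⇒   g'(x) = 3·x^2 + 6·x
  lim(x→∞) f'(x)/g'(x) = lim(x→∞) (2)/(3·x^2 + 6·x)
  = 0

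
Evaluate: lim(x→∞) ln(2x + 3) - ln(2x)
This is an ∞-∞ indeterminate form.

Combine fractions or rationalize to convert ∞-∞ to 0/0 form:
  lim(x→∞) ln(2x + 3) - ln(2x) = 0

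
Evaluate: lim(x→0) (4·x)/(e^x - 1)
This is a 0/0 indeterminate form.

Apply L'Hôpital's rule: differentiate numerator and denominator separately.
  f(x) = 4·x   ⇒   f'(x) = 4
  g(x) = e^(x) - 1   ⇒   g'(x) = e^(x)
  lim(x→0) f'(x)/g'(x) = lim(x→0) (4)/(e^(x))
  = 4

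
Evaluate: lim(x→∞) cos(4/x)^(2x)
This is an exponential indeterminate form.

For exponential indeterminate forms, take the natural log:
  Let L = lim(x→∞) cos(4/x)^(2x)
  Then ln(L) = lim(x→∞) [exponent × ln(base)]
  Evaluate using L'Hôpital or standard limits, then exponentiate.
  L = 1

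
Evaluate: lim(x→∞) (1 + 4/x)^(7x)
This is an exponential indeterminate form.

For exponential indeterminate forms, take the natural log:
  Let L = lim(x→∞) (1 + 4/x)^(7x)
  Then ln(L) = lim(x→∞) [exponent × ln(base)]
  Evaluate using L'Hôpital or standard limits, then exponentiate.
  L = e^(28)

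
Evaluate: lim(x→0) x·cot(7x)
This is a 0·∞ indeterminate form.

Rewrite 0·∞ as a quotient (0/0 or ∞/∞ form), then apply L'Hôpital's rule:
  lim(x→0) x·cot(7x) = 1/7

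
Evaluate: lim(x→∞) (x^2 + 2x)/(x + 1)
This is an ∞/∞ indeterminate form.

Apply L'Hôpital's rule: differentiate numerator and denominator separately.
  f(x) = x^2 + 2·x   ⇒   f'(x) = 2·x + 2
  g(x) = x + 1   ⇒   g'(x) = 1
  lim(x→∞) f'(x)/g'(x) = lim(x→∞) (2·x + 2)/(1)
  = ∞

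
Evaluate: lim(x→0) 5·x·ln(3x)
This is a 0·∞ indeterminate form.

Rewrite 0·∞ as a quotient (0/0 or ∞/∞ form), then apply L'Hôpital's rule:
  lim(x→0) 5·x·ln(3x) = 0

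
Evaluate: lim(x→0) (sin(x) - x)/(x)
This is a 0/0 indeterminate form.

Apply L'Hôpital's rule: differentiate numerator and denominator separately.
  f(x) = -x + sin(x)   ⇒   f'(x) = cos(x) - 1
  g(x) = x   ⇒   g'(x) = 1
  lim(x→0) f'(x)/g'(x) = lim(x→0) (cos(x) - 1)/(1)
  = 0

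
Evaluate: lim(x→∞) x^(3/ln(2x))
This is an exponential indeterminate form.

For exponential indeterminate forms, take the natural log:
  Let L = lim(x→∞) x^(3/ln(2x))
  Then ln(L) = lim(x→∞) [exponent × ln(base)]
  Evaluate using L'Hôpital or standard limits, then exponentiate.
  L = e^(3)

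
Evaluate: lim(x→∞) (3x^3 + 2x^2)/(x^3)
This is an ∞/∞ indeterminate form.

Apply L'Hôpital's rule: differentiate numerator and denominator separately.
  f(x) = 3·x^3 + 2·x^2   ⇒   f'(x) = 9·x^2 + 4·x
  g(x) = x^3   ⇒   g'(x) = 3·x^2
  lim(x→∞) f'(x)/g'(x) = lim(x→∞) (9·x^2 + 4·x)/(3·x^2)
  = 3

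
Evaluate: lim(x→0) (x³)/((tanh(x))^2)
This is a 0/0 indeterminate form.

Apply L'Hôpital's rule: differentiate numerator and denominator separately.
  f(x) = x^3   ⇒   f'(x) = 3·x^2
  g(x) = tanh(x)^2   ⇒   g'(x) = (2 - 2·tanh(x)^2)·tanh(x)
  lim(x→0) f'(x)/g'(x) = lim(x→0) (3·x^2)/((2 - 2·tanh(x)^2)·tanh(x))
  = 0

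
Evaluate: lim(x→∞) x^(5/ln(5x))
This is an exponential indeterminate form.

For exponential indeterminate forms, take the natural log:
  Let L = lim(x→∞) x^(5/ln(5x))
  Then ln(L) = lim(x→∞) [exponent × ln(base)]
  Evaluate using L'Hôpital or standard limits, then exponentiate.
  L = e^(5)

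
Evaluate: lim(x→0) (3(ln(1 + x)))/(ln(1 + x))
This is a 0/0 indeterminate form.

Apply L'Hôpital's rule: differentiate numerator and denominator separately.
  f(x) = 3·ln(x + 1)   ⇒   f'(x) = 3/(x + 1)
  g(x) = ln(x + 1)   ⇒   g'(x) = 1/(x + 1)
  lim(x→0) f'(x)/g'(x) = lim(x→0) (3/(x + 1))/(1/(x + 1))
  = 3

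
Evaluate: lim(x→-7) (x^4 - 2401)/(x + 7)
This is a standard limit.

Factor or rationalize the expression:
  lim(x→-7) (x^4 - 2401)/(x + 7) = -1372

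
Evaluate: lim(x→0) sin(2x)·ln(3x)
This is a 0·∞ indeterminate form.

Rewrite 0·∞ as a quotient (0/0 or ∞/∞ form), then apply L'Hôpital's rule:
  lim(x→0) sin(2x)·ln(3x) = 0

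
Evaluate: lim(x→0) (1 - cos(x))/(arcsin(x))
This is a 0/0 indeterminate form.

Apply L'Hôpital's rule: differentiate numerator and denominator separately.
  f(x) = 1 - cos(x)   ⇒   f'(x) = sin(x)
  g(x) = asin(x)   ⇒   g'(x) = 1/sqrt(1 - x^2)
  lim(x→0) f'(x)/g'(x) = lim(x→0) (sin(x))/(1/sqrt(1 - x^2))
  = 0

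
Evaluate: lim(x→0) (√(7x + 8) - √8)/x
This is a standard limit.

Factor or rationalize the expression:
  lim(x→0) (√(7x + 8) - √8)/x = 7·sqrt(2)/8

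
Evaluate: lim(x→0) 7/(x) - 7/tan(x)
This is an ∞-∞ indeterminate form.

Combine fractions or rationalize to convert ∞-∞ to 0/0 form:
  lim(x→0) 7/(x) - 7/tan(x) = 0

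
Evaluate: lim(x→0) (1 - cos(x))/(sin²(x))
This is a 0/0 indeterminate form.

Apply L'Hôpital's rule: differentiate numerator and denominator separately.
  f(x) = 1 - cos(x)   ⇒   f'(x) = sin(x)
  g(x) = sin(x)^2   ⇒   g'(x) = 2·sin(x)·cos(x)
  lim(x→0) f'(x)/g'(x) = lim(x→0) (sin(x))/(2·sin(x)·cos(x))
  = 1/2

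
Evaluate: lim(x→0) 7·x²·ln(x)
This is a 0·∞ indeterminate form.

Rewrite 0·∞ as a quotient (0/0 or ∞/∞ form), then apply L'Hôpital's rule:
  lim(x→0) 7·x²·ln(x) = 0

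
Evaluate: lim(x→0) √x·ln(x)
This is a 0·∞ indeterminate form.

Rewrite 0·∞ as a quotient (0/0 or ∞/∞ form), then apply L'Hôpital's rule:
  lim(x→0) √x·ln(x) = 0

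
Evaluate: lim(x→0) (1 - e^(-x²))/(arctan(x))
This is a 0/0 indeterminate form.

Apply L'Hôpital's rule: differentiate numerator and denominator separately.
  f(x) = 1 - e^(-x^2)   ⇒   f'(x) = 2·x·e^(-x^2)
  g(x) = atan(x)   ⇒   g'(x) = 1/(x^2 + 1)
  lim(x→0) f'(x)/g'(x) = lim(x→0) (2·x·e^(-x^2))/(1/(x^2 + 1))
  = 0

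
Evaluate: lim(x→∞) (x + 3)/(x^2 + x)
This is an ∞/∞ indeterminate form.

Apply L'Hôpital's rule: differentiate numerator and denominator separately.
  f(x) = x + 3   ⇒   f'(x) = 1
  g(x) = x^2 + x   ⇒   g'(x) = 2·x + 1
  lim(x→∞) f'(x)/g'(x) = lim(x→∞) (1)/(2·x + 1)
  = 0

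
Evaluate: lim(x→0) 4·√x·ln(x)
This is a 0·∞ indeterminate form.

Rewrite 0·∞ as a quotient (0/0 or ∞/∞ form), then apply L'Hôpital's rule:
  lim(x→0) 4·√x·ln(x) = 0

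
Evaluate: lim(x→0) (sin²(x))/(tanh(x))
This is a 0/0 indeterminate form.

Apply L'Hôpital's rule: differentiate numerator and denominator separately.
  f(x) = sin(x)^2   ⇒   f'(x) = 2·sin(x)·cos(x)
  g(x) = tanh(x)   ⇒   g'(x) = 1 - tanh(x)^2
  lim(x→0) f'(x)/g'(x) = lim(x→0) (2·sin(x)·cos(x))/(1 - tanh(x)^2)
  = 0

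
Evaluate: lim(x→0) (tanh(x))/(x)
This is a 0/0 indeterminate form.

Apply L'Hôpital's rule: differentiate numerator and denominator separately.
  f(x) = tanh(x)   ⇒   f'(x) = 1 - tanh(x)^2
  g(x) = x   ⇒   g'(x) = 1
  lim(x→0) f'(x)/g'(x) = lim(x→0) (1 - tanh(x)^2)/(1)
  = 1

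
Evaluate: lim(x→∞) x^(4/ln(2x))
This is an exponential indeterminate form.

For exponential indeterminate forms, take the natural log:
  Let L = lim(x→∞) x^(4/ln(2x))
  Then ln(L) = lim(x→∞) [exponent × ln(base)]
  Evaluate using L'Hôpital or standard limits, then exponentiate.
  L = e^(4)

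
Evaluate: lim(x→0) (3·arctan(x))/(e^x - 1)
This is a 0/0 indeterminate form.

Apply L'Hôpital's rule: differentiate numerator and denominator separately.
  f(x) = 3·atan(x)   ⇒   f'(x) = 3/(x^2 + 1)
  g(x) = e^(x) - 1   ⇒   g'(x) = e^(x)
  lim(x→0) f'(x)/g'(x) = lim(x→0) (3/(x^2 + 1))/(e^(x))
  = 3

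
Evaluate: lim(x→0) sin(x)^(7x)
This is an exponential indeterminate form.

For exponential indeterminate forms, take the natural log:
  Let L = lim(x→0) sin(x)^(7x)
  Then ln(L) = lim(x→0) [exponent × ln(base)]
  Evaluate using L'Hôpital or standard limits, then exponentiate.
  L = 1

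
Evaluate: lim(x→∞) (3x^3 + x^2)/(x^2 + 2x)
This is an ∞/∞ indeterminate form.

Apply L'Hôpital's rule: differentiate numerator and denominator separately.
  f(x) = 3·x^3 + x^2   ⇒   f'(x) = 9·x^2 + 2·x
  g(x) = x^2 + 2·x   ⇒   g'(x) = 2·x + 2
  lim(x→∞) f'(x)/g'(x) = lim(x→∞) (9·x^2 + 2·x)/(2·x + 2)
  = ∞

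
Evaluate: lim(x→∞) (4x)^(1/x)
This is an exponential indeterminate form.

For exponential indeterminate forms, take the natural log:
  Let L = lim(x→∞) (4x)^(1/x)
  Then ln(L) = lim(x→∞) [exponent × ln(base)]
  Evaluate using L'Hôpital or standard limits, then exponentiate.
  L = 1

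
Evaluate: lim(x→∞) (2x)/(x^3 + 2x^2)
This is an ∞/∞ indeterminate form.

Apply L'Hôpital's rule: differentiate numerator and denominator separately.
  f(x) = 2·x   ⇒   f'(x) = 2
  g(x) = x^3 + 2·x^2   ⇒   g'(x) = 3·x^2 + 4·x
  lim(x→∞) f'(x)/g'(x) = lim(x→∞) (2)/(3·x^2 + 4·x)
  = 0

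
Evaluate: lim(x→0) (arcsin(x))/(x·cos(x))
This is a 0/0 indeterminate form.

Apply L'Hôpital's rule: differentiate numerator and denominator separately.
  f(x) = asin(x)   ⇒   f'(x) = 1/sqrt(1 - x^2)
  g(x) = x·cos(x)   ⇒   g'(x) = -x·sin(x) + cos(x)
  lim(x→0) f'(x)/g'(x) = lim(x→0) (1/sqrt(1 - x^2))/(-x·sin(x) + cos(x))
  = 1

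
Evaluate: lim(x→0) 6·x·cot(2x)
This is a 0·∞ indeterminate form.

Rewrite 0·∞ as a quotient (0/0 or ∞/∞ form), then apply L'Hôpital's rule:
  lim(x→0) 6·x·cot(2x) = 3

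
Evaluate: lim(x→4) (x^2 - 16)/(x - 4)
This is a standard limit.

Factor or rationalize the expression:
  lim(x→4) (x^2 - 16)/(x - 4) = 8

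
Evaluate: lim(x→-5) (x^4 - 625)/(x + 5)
This is a standard limit.

Factor or rationalize the expression:
  lim(x→-5) (x^4 - 625)/(x + 5) = -500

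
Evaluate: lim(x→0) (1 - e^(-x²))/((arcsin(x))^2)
This is a 0/0 indeterminate form.

Apply L'Hôpital's rule: differentiate numerator and denominator separately.
  f(x) = 1 - e^(-x^2)   ⇒   f'(x) = 2·x·e^(-x^2)
  g(x) = asin(x)^2   ⇒   g'(x) = 2·asin(x)/sqrt(1 - x^2)
  lim(x→0) f'(x)/g'(x) = lim(x→0) (2·x·e^(-x^2))/(2·asin(x)/sqrt(1 - x^2))
  = 1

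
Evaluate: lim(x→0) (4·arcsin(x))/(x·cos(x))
This is a 0/0 indeterminate form.

Apply L'Hôpital's rule: differentiate numerator and denominator separately.
  f(x) = 4·asin(x)   ⇒   f'(x) = 4/sqrt(1 - x^2)
  g(x) = x·cos(x)   ⇒   g'(x) = -x·sin(x) + cos(x)
  lim(x→0) f'(x)/g'(x) = lim(x→0) (4/sqrt(1 - x^2))/(-x·sin(x) + cos(x))
  = 4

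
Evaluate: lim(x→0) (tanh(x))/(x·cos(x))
This is a 0/0 indeterminate form.

Apply L'Hôpital's rule: differentiate numerator and denominator separately.
  f(x) = tanh(x)   ⇒   f'(x) = 1 - tanh(x)^2
  g(x) = x·cos(x)   ⇒   g'(x) = -x·sin(x) + cos(x)
  lim(x→0) f'(x)/g'(x) = lim(x→0) (1 - tanh(x)^2)/(-x·sin(x) + cos(x))
  = 1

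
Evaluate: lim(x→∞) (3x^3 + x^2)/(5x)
This is an ∞/∞ indeterminate form.

Apply L'Hôpital's rule: differentiate numerator and denominator separately.
  f(x) = 3·x^3 + x^2   ⇒   f'(x) = 9·x^2 + 2·x
  g(x) = 5·x   ⇒   g'(x) = 5
  lim(x→∞) f'(x)/g'(x) = lim(x→∞) (9·x^2 + 2·x)/(5)
  = ∞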